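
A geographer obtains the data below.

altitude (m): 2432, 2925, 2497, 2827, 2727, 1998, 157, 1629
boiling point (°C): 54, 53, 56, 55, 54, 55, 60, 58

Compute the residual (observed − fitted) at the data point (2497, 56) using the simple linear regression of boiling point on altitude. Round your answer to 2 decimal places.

1.18

n = 8, Σx = 17192, Σy = 445, Σxy = 942720, Σx² = 42804010
Sxx = Σx² − (Σx)²/n = 42804010 − 36945608 = 5858402
Sxy = Σxy − (Σx)(Σy)/n = 942720 − 956305 = -13585
b = Sxy/Sxx = -13585/5858402 = -0.002319
a = ȳ − b·x̄ = 55.625 − (-0.002319)·2149 = 60.608298
ŷ(2497) = 60.608298 + (-0.002319)·2497 = 54.818026
residual = y − ŷ = 56 − 54.818026 = 1.181974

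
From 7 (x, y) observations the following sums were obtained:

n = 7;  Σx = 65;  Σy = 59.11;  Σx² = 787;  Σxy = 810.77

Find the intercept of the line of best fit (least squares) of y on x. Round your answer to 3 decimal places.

Sxx = Σx² − (Σx)²/n = 787 − 603.571429 = 183.428571
Sxy = Σxy − (Σx)(Σy)/n = 810.77 − 548.878571 = 261.891429
b = Sxy/Sxx = 261.891429/183.428571 = 1.427757
a = ȳ − b·x̄ = 8.444286 − 1.427757·9.285714 = -4.813458

-4.813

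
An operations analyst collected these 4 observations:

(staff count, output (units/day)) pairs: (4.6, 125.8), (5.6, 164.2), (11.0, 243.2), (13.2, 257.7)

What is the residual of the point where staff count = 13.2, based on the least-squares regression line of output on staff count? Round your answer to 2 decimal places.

n = 4, Σx = 34.4, Σy = 790.9, Σxy = 7575.04, Σx² = 347.76
Sxx = Σx² − (Σx)²/n = 347.76 − 295.84 = 51.92
Sxy = Σxy − (Σx)(Σy)/n = 7575.04 − 6801.74 = 773.3
b = Sxy/Sxx = 773.3/51.92 = 14.894068
a = ȳ − b·x̄ = 197.725 − 14.894068·8.6 = 69.636017
ŷ(13.2) = 69.636017 + 14.894068·13.2 = 266.237712
residual = y − ŷ = 257.7 − 266.237712 = -8.537712

-8.54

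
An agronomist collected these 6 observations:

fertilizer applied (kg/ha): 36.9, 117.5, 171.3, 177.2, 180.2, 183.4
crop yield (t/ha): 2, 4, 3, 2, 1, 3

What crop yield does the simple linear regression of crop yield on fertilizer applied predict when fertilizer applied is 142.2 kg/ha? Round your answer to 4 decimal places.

2.5031

n = 6, Σx = 866.5, Σy = 15, Σxy = 2142.5, Σx² = 142018.99
Sxx = Σx² − (Σx)²/n = 142018.99 − 125137.041667 = 16881.948333
Sxy = Σxy − (Σx)(Σy)/n = 2142.5 − 2166.25 = -23.75
b = Sxy/Sxx = -23.75/16881.948333 = -0.001407
a = ȳ − b·x̄ = 2.5 − (-0.001407)·144.416667 = 2.703169
ŷ(142.2) = a + b·142.2 = 2.703169 + (-0.001407)·142.2 = 2.503118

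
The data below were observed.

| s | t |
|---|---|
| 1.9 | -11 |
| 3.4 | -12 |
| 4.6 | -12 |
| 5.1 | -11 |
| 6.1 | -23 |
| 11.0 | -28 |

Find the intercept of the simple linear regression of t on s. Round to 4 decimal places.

n = 6, Σx = 32.1, Σy = -97, Σxy = -621.3, Σx² = 220.55
Sxx = Σx² − (Σx)²/n = 220.55 − 171.735 = 48.815
Sxy = Σxy − (Σx)(Σy)/n = -621.3 − (-518.95) = -102.35
b = Sxy/Sxx = -102.35/48.815 = -2.096692
a = ȳ − b·x̄ = -16.166667 − (-2.096692)·5.35 = -4.949367

-4.9494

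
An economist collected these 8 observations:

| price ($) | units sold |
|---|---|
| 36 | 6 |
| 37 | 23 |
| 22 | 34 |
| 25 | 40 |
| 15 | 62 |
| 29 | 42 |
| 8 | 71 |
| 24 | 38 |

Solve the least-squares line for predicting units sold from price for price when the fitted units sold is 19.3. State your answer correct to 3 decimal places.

n = 8, Σx = 196, Σy = 316, Σxy = 6443, Σx² = 5480
Sxx = Σx² − (Σx)²/n = 5480 − 4802 = 678
Sxy = Σxy − (Σx)(Σy)/n = 6443 − 7742 = -1299
b = Sxy/Sxx = -1299/678 = -1.915929
a = ȳ − b·x̄ = 39.5 − (-1.915929)·24.5 = 86.440265
Set a + b·x = 19.3: x = (19.3 − 86.440265) / (-1.915929) = 35.043187

35.043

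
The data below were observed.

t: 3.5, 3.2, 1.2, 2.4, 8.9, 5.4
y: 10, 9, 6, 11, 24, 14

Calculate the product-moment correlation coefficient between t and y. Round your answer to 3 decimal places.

0.971

n = 6, Σx = 24.6, Σy = 74, Σxy = 386.6, Σx² = 138.06, Σy² = 1110
Sxx = Σx² − (Σx)²/n = 138.06 − 100.86 = 37.2
Sxy = Σxy − (Σx)(Σy)/n = 386.6 − 303.4 = 83.2
Syy = Σy² − (Σy)²/n = 1110 − 912.666667 = 197.333333
r = Sxy/√(Sxx·Syy) = 83.2/√(7340.8) = 83.2/85.678469 = 0.971072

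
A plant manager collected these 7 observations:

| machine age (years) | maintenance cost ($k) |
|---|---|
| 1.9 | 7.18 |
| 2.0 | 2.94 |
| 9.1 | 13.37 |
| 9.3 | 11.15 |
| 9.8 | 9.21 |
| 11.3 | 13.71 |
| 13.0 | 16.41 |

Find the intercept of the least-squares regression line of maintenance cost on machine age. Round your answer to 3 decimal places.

n = 7, Σx = 56.4, Σy = 73.97, Σxy = 703.395, Σx² = 569.64
Sxx = Σx² − (Σx)²/n = 569.64 − 454.422857 = 115.217143
Sxy = Σxy − (Σx)(Σy)/n = 703.395 − 595.986857 = 107.408143
b = Sxy/Sxx = 107.408143/115.217143 = 0.932224
a = ȳ − b·x̄ = 10.567143 − 0.932224·8.057143 = 3.056084

3.056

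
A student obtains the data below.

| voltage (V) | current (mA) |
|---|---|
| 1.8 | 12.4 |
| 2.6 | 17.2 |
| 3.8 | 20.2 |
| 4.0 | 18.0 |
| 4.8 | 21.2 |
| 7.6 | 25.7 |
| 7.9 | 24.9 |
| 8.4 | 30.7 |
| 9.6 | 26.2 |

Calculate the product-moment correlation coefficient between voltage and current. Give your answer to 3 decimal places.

n = 9, Σx = 50.5, Σy = 196.5, Σxy = 1218.99, Σx² = 346.37, Σy² = 4540.51
Sxx = Σx² − (Σx)²/n = 346.37 − 283.361111 = 63.008889
Sxy = Σxy − (Σx)(Σy)/n = 1218.99 − 1102.583333 = 116.406667
Syy = Σy² − (Σy)²/n = 4540.51 − 4290.25 = 250.26
r = Sxy/√(Sxx·Syy) = 116.406667/√(15768.604533) = 116.406667/125.573104 = 0.927003

0.927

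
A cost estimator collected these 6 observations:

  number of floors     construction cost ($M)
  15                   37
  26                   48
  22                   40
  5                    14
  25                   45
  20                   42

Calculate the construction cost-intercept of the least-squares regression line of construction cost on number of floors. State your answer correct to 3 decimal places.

9.330

n = 6, Σx = 113, Σy = 226, Σxy = 4718, Σx² = 2435
Sxx = Σx² − (Σx)²/n = 2435 − 2128.166667 = 306.833333
Sxy = Σxy − (Σx)(Σy)/n = 4718 − 4256.333333 = 461.666667
b = Sxy/Sxx = 461.666667/306.833333 = 1.504617
a = ȳ − b·x̄ = 37.666667 − 1.504617·18.833333 = 9.329712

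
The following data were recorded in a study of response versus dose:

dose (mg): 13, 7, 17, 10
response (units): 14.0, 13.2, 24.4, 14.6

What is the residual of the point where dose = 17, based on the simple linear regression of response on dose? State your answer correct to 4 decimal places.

n = 4, Σx = 47, Σy = 66.2, Σxy = 835.2, Σx² = 607
Sxx = Σx² − (Σx)²/n = 607 − 552.25 = 54.75
Sxy = Σxy − (Σx)(Σy)/n = 835.2 − 777.85 = 57.35
b = Sxy/Sxx = 57.35/54.75 = 1.047489
a = ȳ − b·x̄ = 16.55 − 1.047489·11.75 = 4.242009
ŷ(17) = 4.242009 + 1.047489·17 = 22.049315
residual = y − ŷ = 24.4 − 22.049315 = 2.350685

2.3507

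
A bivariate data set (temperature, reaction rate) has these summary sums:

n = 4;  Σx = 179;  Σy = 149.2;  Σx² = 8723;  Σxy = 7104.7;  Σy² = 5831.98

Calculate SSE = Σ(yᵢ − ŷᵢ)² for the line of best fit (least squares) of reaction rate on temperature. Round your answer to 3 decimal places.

9.810

Sxx = Σx² − (Σx)²/n = 8723 − 8010.25 = 712.75
Sxy = Σxy − (Σx)(Σy)/n = 7104.7 − 6676.7 = 428
Syy = Σy² − (Σy)²/n = 5831.98 − 5565.16 = 266.82
b = Sxy/Sxx = 428/712.75 = 0.600491
SSE = Syy − b·Sxy = 266.82 − 0.600491·428 = 9.809828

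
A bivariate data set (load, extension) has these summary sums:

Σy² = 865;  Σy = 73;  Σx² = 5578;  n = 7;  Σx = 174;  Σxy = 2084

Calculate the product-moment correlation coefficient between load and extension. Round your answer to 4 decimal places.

Sxx = Σx² − (Σx)²/n = 5578 − 4325.142857 = 1252.857143
Sxy = Σxy − (Σx)(Σy)/n = 2084 − 1814.571429 = 269.428571
Syy = Σy² − (Σy)²/n = 865 − 761.285714 = 103.714286
r = Sxy/√(Sxx·Syy) = 269.428571/√(129939.183673) = 269.428571/360.470781 = 0.747435

0.7474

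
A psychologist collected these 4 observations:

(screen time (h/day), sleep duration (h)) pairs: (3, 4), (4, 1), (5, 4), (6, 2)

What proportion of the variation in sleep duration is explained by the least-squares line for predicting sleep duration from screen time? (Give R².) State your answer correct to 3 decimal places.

0.067

n = 4, Σx = 18, Σy = 11, Σxy = 48, Σx² = 86, Σy² = 37
Sxx = Σx² − (Σx)²/n = 86 − 81 = 5
Sxy = Σxy − (Σx)(Σy)/n = 48 − 49.5 = -1.5
Syy = Σy² − (Σy)²/n = 37 − 30.25 = 6.75
R² = Sxy²/(Sxx·Syy) = (-1.5)²/(5·6.75) = 0.066667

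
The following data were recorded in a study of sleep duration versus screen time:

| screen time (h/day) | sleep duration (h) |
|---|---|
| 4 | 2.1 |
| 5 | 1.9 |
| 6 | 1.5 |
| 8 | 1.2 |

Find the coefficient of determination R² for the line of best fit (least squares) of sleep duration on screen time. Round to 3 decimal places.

n = 4, Σx = 23, Σy = 6.7, Σxy = 36.5, Σx² = 141, Σy² = 11.71
Sxx = Σx² − (Σx)²/n = 141 − 132.25 = 8.75
Sxy = Σxy − (Σx)(Σy)/n = 36.5 − 38.525 = -2.025
Syy = Σy² − (Σy)²/n = 11.71 − 11.2225 = 0.4875
R² = Sxy²/(Sxx·Syy) = (-2.025)²/(8.75·0.4875) = 0.961319

0.961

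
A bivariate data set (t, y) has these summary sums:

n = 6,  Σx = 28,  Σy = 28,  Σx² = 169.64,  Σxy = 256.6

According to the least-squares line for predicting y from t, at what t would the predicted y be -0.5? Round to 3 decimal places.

3.068

Sxx = Σx² − (Σx)²/n = 169.64 − 130.666667 = 38.973333
Sxy = Σxy − (Σx)(Σy)/n = 256.6 − 130.666667 = 125.933333
b = Sxy/Sxx = 125.933333/38.973333 = 3.231269
a = ȳ − b·x̄ = 4.666667 − 3.231269·4.666667 = -10.412590
Set a + b·x = -0.5: x = (-0.5 − (-10.412590)) / 3.231269 = 3.067708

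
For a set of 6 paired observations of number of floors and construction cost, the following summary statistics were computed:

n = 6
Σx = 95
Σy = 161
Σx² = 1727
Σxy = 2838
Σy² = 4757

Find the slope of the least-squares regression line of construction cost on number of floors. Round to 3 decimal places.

Sxx = Σx² − (Σx)²/n = 1727 − 1504.166667 = 222.833333
Sxy = Σxy − (Σx)(Σy)/n = 2838 − 2549.166667 = 288.833333
b = Sxy/Sxx = 288.833333/222.833333 = 1.296185

1.296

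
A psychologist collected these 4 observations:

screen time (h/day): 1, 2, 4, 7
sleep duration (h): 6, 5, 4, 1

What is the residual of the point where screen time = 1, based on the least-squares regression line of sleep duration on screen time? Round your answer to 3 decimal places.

-0.024

n = 4, Σx = 14, Σy = 16, Σxy = 39, Σx² = 70
Sxx = Σx² − (Σx)²/n = 70 − 49 = 21
Sxy = Σxy − (Σx)(Σy)/n = 39 − 56 = -17
b = Sxy/Sxx = -17/21 = -0.809524
a = ȳ − b·x̄ = 4 − (-0.809524)·3.5 = 6.833333
ŷ(1) = 6.833333 + (-0.809524)·1 = 6.023810
residual = y − ŷ = 6 − 6.023810 = -0.023810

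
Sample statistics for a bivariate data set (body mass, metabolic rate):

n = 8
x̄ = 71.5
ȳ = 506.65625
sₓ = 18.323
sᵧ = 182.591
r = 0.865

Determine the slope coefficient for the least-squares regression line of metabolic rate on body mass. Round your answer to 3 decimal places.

b = r · sᵧ/sₓ = 0.865 · 182.591/18.323 = 8.619834

8.620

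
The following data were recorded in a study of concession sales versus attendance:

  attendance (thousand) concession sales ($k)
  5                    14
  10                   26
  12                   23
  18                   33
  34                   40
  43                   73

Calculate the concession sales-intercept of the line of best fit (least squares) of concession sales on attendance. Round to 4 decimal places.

n = 6, Σx = 122, Σy = 209, Σxy = 5699, Σx² = 3598
Sxx = Σx² − (Σx)²/n = 3598 − 2480.666667 = 1117.333333
Sxy = Σxy − (Σx)(Σy)/n = 5699 − 4249.666667 = 1449.333333
b = Sxy/Sxx = 1449.333333/1117.333333 = 1.297136
a = ȳ − b·x̄ = 34.833333 − 1.297136·20.333333 = 8.458234

8.4582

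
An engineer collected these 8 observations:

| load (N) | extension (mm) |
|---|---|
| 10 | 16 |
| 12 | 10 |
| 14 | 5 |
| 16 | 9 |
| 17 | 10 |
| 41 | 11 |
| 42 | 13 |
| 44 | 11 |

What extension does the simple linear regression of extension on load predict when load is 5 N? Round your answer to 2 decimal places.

9.85

n = 8, Σx = 196, Σy = 85, Σxy = 2145, Σx² = 6366
Sxx = Σx² − (Σx)²/n = 6366 − 4802 = 1564
Sxy = Σxy − (Σx)(Σy)/n = 2145 − 2082.5 = 62.5
b = Sxy/Sxx = 62.5/1564 = 0.039962
a = ȳ − b·x̄ = 10.625 − 0.039962·24.5 = 9.645940
ŷ(5) = a + b·5 = 9.645940 + 0.039962·5 = 9.845748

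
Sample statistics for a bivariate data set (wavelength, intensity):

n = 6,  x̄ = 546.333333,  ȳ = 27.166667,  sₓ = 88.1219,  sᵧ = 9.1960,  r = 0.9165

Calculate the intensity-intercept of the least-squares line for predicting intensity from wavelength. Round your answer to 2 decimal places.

b = r · sᵧ/sₓ = 0.9165 · 9.196/88.1219 = 0.095642
a = ȳ − b·x̄ = 27.166667 − 0.095642·546.333333 = -25.085617

-25.09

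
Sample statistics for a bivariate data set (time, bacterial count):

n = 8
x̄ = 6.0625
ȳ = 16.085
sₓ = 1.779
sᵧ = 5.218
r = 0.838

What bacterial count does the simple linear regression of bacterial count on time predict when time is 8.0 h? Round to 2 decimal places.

20.85

b = r · sᵧ/sₓ = 0.838 · 5.218/1.779 = 2.457945
a = ȳ − b·x̄ = 16.085 − 2.457945·6.0625 = 1.183709
ŷ(8.0) = a + b·8.0 = 1.183709 + 2.457945·8 = 20.847268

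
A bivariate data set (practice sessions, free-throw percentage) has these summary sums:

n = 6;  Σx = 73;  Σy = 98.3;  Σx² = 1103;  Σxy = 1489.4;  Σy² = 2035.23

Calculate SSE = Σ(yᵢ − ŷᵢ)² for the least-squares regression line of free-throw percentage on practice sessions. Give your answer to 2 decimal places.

24.00

Sxx = Σx² − (Σx)²/n = 1103 − 888.166667 = 214.833333
Sxy = Σxy − (Σx)(Σy)/n = 1489.4 − 1195.983333 = 293.416667
Syy = Σy² − (Σy)²/n = 2035.23 − 1610.481667 = 424.748333
b = Sxy/Sxx = 293.416667/214.833333 = 1.365787
SSE = Syy − b·Sxy = 424.748333 − 1.365787·293.416667 = 24.003538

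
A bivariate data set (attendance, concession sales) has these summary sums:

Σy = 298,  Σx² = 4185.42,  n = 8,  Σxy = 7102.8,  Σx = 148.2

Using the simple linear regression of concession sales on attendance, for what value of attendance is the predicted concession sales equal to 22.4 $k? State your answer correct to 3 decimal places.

5.011

Sxx = Σx² − (Σx)²/n = 4185.42 − 2745.405 = 1440.015
Sxy = Σxy − (Σx)(Σy)/n = 7102.8 − 5520.45 = 1582.35
b = Sxy/Sxx = 1582.35/1440.015 = 1.098843
a = ȳ − b·x̄ = 37.25 − 1.098843·18.525 = 16.893939
Set a + b·x = 22.4: x = (22.4 − 16.893939) / 1.098843 = 5.010782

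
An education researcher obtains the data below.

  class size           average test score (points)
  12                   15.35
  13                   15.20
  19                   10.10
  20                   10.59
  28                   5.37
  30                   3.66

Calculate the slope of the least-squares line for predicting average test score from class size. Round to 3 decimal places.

-0.648

n = 6, Σx = 122, Σy = 60.27, Σxy = 1045.66, Σx² = 2758
Sxx = Σx² − (Σx)²/n = 2758 − 2480.666667 = 277.333333
Sxy = Σxy − (Σx)(Σy)/n = 1045.66 − 1225.49 = -179.83
b = Sxy/Sxx = -179.83/277.333333 = -0.648425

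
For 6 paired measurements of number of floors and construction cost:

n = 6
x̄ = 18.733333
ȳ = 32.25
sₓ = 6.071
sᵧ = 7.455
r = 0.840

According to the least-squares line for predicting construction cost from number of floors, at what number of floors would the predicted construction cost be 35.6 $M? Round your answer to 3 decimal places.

b = r · sᵧ/sₓ = 0.84 · 7.455/6.071 = 1.031494
a = ȳ − b·x̄ = 32.25 − 1.031494·18.733333 = 12.926680
Set a + b·x = 35.6: x = (35.6 − 12.926680) / 1.031494 = 21.981049

21.981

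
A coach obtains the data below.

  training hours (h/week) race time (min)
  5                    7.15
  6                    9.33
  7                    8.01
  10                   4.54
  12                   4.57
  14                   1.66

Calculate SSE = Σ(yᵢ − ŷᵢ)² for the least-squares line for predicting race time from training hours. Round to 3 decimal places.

6.224

n = 6, Σx = 54, Σy = 35.26, Σxy = 271.28, Σx² = 550, Σy² = 246.5836
Sxx = Σx² − (Σx)²/n = 550 − 486 = 64
Sxy = Σxy − (Σx)(Σy)/n = 271.28 − 317.34 = -46.06
Syy = Σy² − (Σy)²/n = 246.5836 − 207.211267 = 39.372333
b = Sxy/Sxx = -46.06/64 = -0.719688
SSE = Syy − b·Sxy = 39.372333 − (-0.719688)·(-46.06) = 6.223527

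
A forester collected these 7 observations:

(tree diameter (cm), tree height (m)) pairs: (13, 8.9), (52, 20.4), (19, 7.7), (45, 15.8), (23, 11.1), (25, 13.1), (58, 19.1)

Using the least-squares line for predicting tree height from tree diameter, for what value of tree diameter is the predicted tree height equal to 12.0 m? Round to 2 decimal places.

n = 7, Σx = 235, Σy = 96.1, Σxy = 3724.4, Σx² = 9777
Sxx = Σx² − (Σx)²/n = 9777 − 7889.285714 = 1887.714286
Sxy = Σxy − (Σx)(Σy)/n = 3724.4 − 3226.214286 = 498.185714
b = Sxy/Sxx = 498.185714/1887.714286 = 0.263909
a = ȳ − b·x̄ = 13.728571 − 0.263909·33.571429 = 4.868753
Set a + b·x = 12.0: x = (12.0 − 4.868753) / 0.263909 = 27.021564

27.02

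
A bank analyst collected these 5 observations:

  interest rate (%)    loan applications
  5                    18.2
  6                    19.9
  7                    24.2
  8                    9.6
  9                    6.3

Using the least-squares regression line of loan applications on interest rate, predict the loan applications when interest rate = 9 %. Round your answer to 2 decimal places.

n = 5, Σx = 35, Σy = 78.2, Σxy = 513.3, Σx² = 255
Sxx = Σx² − (Σx)²/n = 255 − 245 = 10
Sxy = Σxy − (Σx)(Σy)/n = 513.3 − 547.4 = -34.1
b = Sxy/Sxx = -34.1/10 = -3.41
a = ȳ − b·x̄ = 15.64 − (-3.41)·7 = 39.51
ŷ(9) = a + b·9 = 39.51 + (-3.41)·9 = 8.82

8.82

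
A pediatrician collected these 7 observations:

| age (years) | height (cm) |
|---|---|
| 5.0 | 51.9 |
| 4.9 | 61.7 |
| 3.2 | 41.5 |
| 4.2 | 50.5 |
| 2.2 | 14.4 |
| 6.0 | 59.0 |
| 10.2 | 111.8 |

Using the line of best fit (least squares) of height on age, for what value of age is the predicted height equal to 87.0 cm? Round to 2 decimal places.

7.91

n = 7, Σx = 35.7, Σy = 390.8, Σxy = 2432.77, Σx² = 221.77
Sxx = Σx² − (Σx)²/n = 221.77 − 182.07 = 39.7
Sxy = Σxy − (Σx)(Σy)/n = 2432.77 − 1993.08 = 439.69
b = Sxy/Sxx = 439.69/39.7 = 11.075315
a = ȳ − b·x̄ = 55.828571 − 11.075315·5.1 = -0.655534
Set a + b·x = 87.0: x = (87.0 − (-0.655534)) / 11.075315 = 7.914496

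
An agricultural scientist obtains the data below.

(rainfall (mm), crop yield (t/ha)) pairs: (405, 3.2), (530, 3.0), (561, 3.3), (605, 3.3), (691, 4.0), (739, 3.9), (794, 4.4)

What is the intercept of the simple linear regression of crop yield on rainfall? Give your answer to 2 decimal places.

1.49

n = 7, Σx = 4325, Σy = 25.1, Σxy = 15873.5, Σx² = 2779709
Sxx = Σx² − (Σx)²/n = 2779709 − 2672232.142857 = 107476.857143
Sxy = Σxy − (Σx)(Σy)/n = 15873.5 − 15508.214286 = 365.285714
b = Sxy/Sxx = 365.285714/107476.857143 = 0.003399
a = ȳ − b·x̄ = 3.585714 − 0.003399·617.857143 = 1.485780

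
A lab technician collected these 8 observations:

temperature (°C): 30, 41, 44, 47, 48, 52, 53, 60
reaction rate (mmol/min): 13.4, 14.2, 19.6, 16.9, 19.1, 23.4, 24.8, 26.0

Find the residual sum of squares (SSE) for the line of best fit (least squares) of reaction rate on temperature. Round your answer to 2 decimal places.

n = 8, Σx = 375, Σy = 157.4, Σxy = 7648.9, Σx² = 18143, Σy² = 3254.38
Sxx = Σx² − (Σx)²/n = 18143 − 17578.125 = 564.875
Sxy = Σxy − (Σx)(Σy)/n = 7648.9 − 7378.125 = 270.775
Syy = Σy² − (Σy)²/n = 3254.38 − 3096.845 = 157.535
b = Sxy/Sxx = 270.775/564.875 = 0.479354
SSE = Syy − b·Sxy = 157.535 − 0.479354·270.775 = 27.737964

27.74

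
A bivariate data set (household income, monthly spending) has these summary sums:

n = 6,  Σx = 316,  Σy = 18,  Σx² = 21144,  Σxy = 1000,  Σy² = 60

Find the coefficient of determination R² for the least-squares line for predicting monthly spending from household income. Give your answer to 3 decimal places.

Sxx = Σx² − (Σx)²/n = 21144 − 16642.666667 = 4501.333333
Sxy = Σxy − (Σx)(Σy)/n = 1000 − 948 = 52
Syy = Σy² − (Σy)²/n = 60 − 54 = 6
R² = Sxy²/(Sxx·Syy) = (52)²/(4501.333333·6) = 0.100118

0.100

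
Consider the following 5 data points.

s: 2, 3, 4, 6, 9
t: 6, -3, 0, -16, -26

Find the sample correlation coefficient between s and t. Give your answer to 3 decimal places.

-0.971

n = 5, Σx = 24, Σy = -39, Σxy = -327, Σx² = 146, Σy² = 977
Sxx = Σx² − (Σx)²/n = 146 − 115.2 = 30.8
Sxy = Σxy − (Σx)(Σy)/n = -327 − (-187.2) = -139.8
Syy = Σy² − (Σy)²/n = 977 − 304.2 = 672.8
r = Sxy/√(Sxx·Syy) = -139.8/√(20722.24) = -139.8/143.952214 = -0.971156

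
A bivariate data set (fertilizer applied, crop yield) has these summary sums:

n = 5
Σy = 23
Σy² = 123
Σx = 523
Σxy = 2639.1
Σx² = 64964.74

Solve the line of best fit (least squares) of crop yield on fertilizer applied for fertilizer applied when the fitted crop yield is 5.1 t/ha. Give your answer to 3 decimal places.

126.587

Sxx = Σx² − (Σx)²/n = 64964.74 − 54705.8 = 10258.94
Sxy = Σxy − (Σx)(Σy)/n = 2639.1 − 2405.8 = 233.3
b = Sxy/Sxx = 233.3/10258.94 = 0.022741
a = ȳ − b·x̄ = 4.6 − 0.022741·104.6 = 2.221277
Set a + b·x = 5.1: x = (5.1 − 2.221277) / 0.022741 = 126.586584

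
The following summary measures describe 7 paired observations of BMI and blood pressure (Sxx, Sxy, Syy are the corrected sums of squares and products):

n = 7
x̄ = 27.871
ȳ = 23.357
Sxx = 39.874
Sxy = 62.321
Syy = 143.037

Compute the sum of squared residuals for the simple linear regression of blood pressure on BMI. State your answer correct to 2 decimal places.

45.63

b = Sxy/Sxx = 62.321/39.874 = 1.562948
SSE = Syy − b·Sxy = 143.037 − 1.562948·62.321 = 45.632500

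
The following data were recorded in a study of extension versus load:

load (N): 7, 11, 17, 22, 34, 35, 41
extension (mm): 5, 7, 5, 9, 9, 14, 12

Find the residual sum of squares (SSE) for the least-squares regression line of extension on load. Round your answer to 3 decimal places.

18.634

n = 7, Σx = 167, Σy = 61, Σxy = 1683, Σx² = 5005, Σy² = 601
Sxx = Σx² − (Σx)²/n = 5005 − 3984.142857 = 1020.857143
Sxy = Σxy − (Σx)(Σy)/n = 1683 − 1455.285714 = 227.714286
Syy = Σy² − (Σy)²/n = 601 − 531.571429 = 69.428571
b = Sxy/Sxx = 227.714286/1020.857143 = 0.223062
SSE = Syy − b·Sxy = 69.428571 − 0.223062·227.714286 = 18.634201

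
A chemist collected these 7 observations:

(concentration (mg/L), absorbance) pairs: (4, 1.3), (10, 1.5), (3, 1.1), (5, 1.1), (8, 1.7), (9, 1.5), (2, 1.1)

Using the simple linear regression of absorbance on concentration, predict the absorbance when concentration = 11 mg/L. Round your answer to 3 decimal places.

1.663

n = 7, Σx = 41, Σy = 9.3, Σxy = 58.3, Σx² = 299
Sxx = Σx² − (Σx)²/n = 299 − 240.142857 = 58.857143
Sxy = Σxy − (Σx)(Σy)/n = 58.3 − 54.471429 = 3.828571
b = Sxy/Sxx = 3.828571/58.857143 = 0.065049
a = ȳ − b·x̄ = 1.328571 − 0.065049·5.857143 = 0.947573
ŷ(11) = a + b·11 = 0.947573 + 0.065049·11 = 1.663107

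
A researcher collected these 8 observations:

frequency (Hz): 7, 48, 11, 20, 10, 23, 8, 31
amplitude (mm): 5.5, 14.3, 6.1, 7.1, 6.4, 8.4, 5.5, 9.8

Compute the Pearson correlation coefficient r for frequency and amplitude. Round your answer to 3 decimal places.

n = 8, Σx = 158, Σy = 63.1, Σxy = 1539, Σx² = 4528, Σy² = 560.17
Sxx = Σx² − (Σx)²/n = 4528 − 3120.5 = 1407.5
Sxy = Σxy − (Σx)(Σy)/n = 1539 − 1246.225 = 292.775
Syy = Σy² − (Σy)²/n = 560.17 − 497.70125 = 62.46875
r = Sxy/√(Sxx·Syy) = 292.775/√(87924.765625) = 292.775/296.521105 = 0.987366

0.987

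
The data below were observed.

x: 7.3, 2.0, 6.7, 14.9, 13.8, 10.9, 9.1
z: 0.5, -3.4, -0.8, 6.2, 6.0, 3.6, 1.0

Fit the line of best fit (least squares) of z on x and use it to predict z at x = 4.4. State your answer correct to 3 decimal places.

-1.976

n = 7, Σx = 64.7, Σy = 13.1, Σxy = 215.01, Σx² = 716.25
Sxx = Σx² − (Σx)²/n = 716.25 − 598.012857 = 118.237143
Sxy = Σxy − (Σx)(Σy)/n = 215.01 − 121.081429 = 93.928571
b = Sxy/Sxx = 93.928571/118.237143 = 0.794408
a = ȳ − b·x̄ = 1.871429 − 0.794408·9.242857 = -5.471174
ŷ(4.4) = a + b·4.4 = -5.471174 + 0.794408·4.4 = -1.975777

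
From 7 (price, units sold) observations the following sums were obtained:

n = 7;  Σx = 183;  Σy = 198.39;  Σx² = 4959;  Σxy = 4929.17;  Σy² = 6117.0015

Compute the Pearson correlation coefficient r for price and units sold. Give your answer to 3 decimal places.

-0.875

Sxx = Σx² − (Σx)²/n = 4959 − 4784.142857 = 174.857143
Sxy = Σxy − (Σx)(Σy)/n = 4929.17 − 5186.481429 = -257.311429
Syy = Σy² − (Σy)²/n = 6117.0015 − 5622.656014 = 494.345486
r = Sxy/√(Sxx·Syy) = -257.311429/√(86439.839216) = -257.311429/294.006529 = -0.875190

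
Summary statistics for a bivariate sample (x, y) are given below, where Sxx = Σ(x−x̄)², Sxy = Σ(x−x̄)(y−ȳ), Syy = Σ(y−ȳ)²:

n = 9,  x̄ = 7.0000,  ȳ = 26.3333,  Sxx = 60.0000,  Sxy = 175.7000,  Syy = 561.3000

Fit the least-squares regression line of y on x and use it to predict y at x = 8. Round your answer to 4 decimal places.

b = Sxy/Sxx = 175.7/60 = 2.928333
a = ȳ − b·x̄ = 26.3333 − 2.928333·7 = 5.834967
ŷ(8) = a + b·8 = 5.834967 + 2.928333·8 = 29.261633

29.2616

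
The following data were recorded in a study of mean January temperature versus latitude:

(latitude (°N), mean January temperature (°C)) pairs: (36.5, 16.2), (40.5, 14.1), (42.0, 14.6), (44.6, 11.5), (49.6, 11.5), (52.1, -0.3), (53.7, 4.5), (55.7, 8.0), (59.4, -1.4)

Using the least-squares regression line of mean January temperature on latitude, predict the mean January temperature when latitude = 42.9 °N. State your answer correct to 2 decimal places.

12.65

n = 9, Σx = 434.1, Σy = 78.7, Σxy = 3447.31, Σx² = 21414.77
Sxx = Σx² − (Σx)²/n = 21414.77 − 20938.09 = 476.68
Sxy = Σxy − (Σx)(Σy)/n = 3447.31 − 3795.963333 = -348.653333
b = Sxy/Sxx = -348.653333/476.68 = -0.731420
a = ȳ − b·x̄ = 8.744444 − (-0.731420)·48.233333 = 44.023274
ŷ(42.9) = a + b·42.9 = 44.023274 + (-0.731420)·42.9 = 12.645352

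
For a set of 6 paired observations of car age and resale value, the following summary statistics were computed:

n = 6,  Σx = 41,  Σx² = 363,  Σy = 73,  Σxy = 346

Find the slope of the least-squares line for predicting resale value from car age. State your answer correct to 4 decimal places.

Sxx = Σx² − (Σx)²/n = 363 − 280.166667 = 82.833333
Sxy = Σxy − (Σx)(Σy)/n = 346 − 498.833333 = -152.833333
b = Sxy/Sxx = -152.833333/82.833333 = -1.845070

-1.8451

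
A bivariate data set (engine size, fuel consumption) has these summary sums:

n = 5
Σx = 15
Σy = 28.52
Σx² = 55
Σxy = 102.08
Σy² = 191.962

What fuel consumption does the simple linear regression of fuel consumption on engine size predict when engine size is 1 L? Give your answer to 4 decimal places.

2.4000

Sxx = Σx² − (Σx)²/n = 55 − 45 = 10
Sxy = Σxy − (Σx)(Σy)/n = 102.08 − 85.56 = 16.52
b = Sxy/Sxx = 16.52/10 = 1.652
a = ȳ − b·x̄ = 5.704 − 1.652·3 = 0.748
ŷ(1) = a + b·1 = 0.748 + 1.652·1 = 2.4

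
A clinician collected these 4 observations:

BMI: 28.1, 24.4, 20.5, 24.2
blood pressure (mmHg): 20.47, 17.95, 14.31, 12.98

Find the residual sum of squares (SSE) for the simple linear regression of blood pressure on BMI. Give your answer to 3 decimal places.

n = 4, Σx = 97.2, Σy = 65.71, Σxy = 1620.658, Σx² = 2390.86, Σy² = 1114.4799
Sxx = Σx² − (Σx)²/n = 2390.86 − 2361.96 = 28.9
Sxy = Σxy − (Σx)(Σy)/n = 1620.658 − 1596.753 = 23.905
Syy = Σy² − (Σy)²/n = 1114.4799 − 1079.451025 = 35.028875
b = Sxy/Sxx = 23.905/28.9 = 0.827163
SSE = Syy − b·Sxy = 35.028875 − 0.827163·23.905 = 15.255552

15.256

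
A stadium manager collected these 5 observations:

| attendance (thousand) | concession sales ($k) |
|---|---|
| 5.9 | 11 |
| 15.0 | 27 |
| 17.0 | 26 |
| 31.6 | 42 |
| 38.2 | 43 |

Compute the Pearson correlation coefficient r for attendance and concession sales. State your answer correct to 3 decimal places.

0.970

n = 5, Σx = 107.7, Σy = 149, Σxy = 3881.7, Σx² = 3006.61, Σy² = 5139
Sxx = Σx² − (Σx)²/n = 3006.61 − 2319.858 = 686.752
Sxy = Σxy − (Σx)(Σy)/n = 3881.7 − 3209.46 = 672.24
Syy = Σy² − (Σy)²/n = 5139 − 4440.2 = 698.8
r = Sxy/√(Sxx·Syy) = 672.24/√(479902.2976) = 672.24/692.749809 = 0.970394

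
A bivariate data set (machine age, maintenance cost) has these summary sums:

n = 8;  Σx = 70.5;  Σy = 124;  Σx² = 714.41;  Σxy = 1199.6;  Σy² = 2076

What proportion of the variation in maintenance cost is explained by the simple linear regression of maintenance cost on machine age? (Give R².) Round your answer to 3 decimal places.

Sxx = Σx² − (Σx)²/n = 714.41 − 621.28125 = 93.12875
Sxy = Σxy − (Σx)(Σy)/n = 1199.6 − 1092.75 = 106.85
Syy = Σy² − (Σy)²/n = 2076 − 1922 = 154
R² = Sxy²/(Sxx·Syy) = (106.85)²/(93.12875·154) = 0.796058

0.796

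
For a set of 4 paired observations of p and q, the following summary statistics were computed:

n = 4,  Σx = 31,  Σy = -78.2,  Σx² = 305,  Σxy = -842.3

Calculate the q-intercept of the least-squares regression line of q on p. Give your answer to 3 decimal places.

8.727

Sxx = Σx² − (Σx)²/n = 305 − 240.25 = 64.75
Sxy = Σxy − (Σx)(Σy)/n = -842.3 − (-606.05) = -236.25
b = Sxy/Sxx = -236.25/64.75 = -3.648649
a = ȳ − b·x̄ = -19.55 − (-3.648649)·7.75 = 8.727027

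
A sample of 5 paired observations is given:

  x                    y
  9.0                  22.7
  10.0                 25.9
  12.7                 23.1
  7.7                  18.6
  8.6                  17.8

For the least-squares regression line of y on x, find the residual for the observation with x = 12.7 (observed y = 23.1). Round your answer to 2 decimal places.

-1.72

n = 5, Σx = 48, Σy = 108.1, Σxy = 1052.97, Σx² = 475.54
Sxx = Σx² − (Σx)²/n = 475.54 − 460.8 = 14.74
Sxy = Σxy − (Σx)(Σy)/n = 1052.97 − 1037.76 = 15.21
b = Sxy/Sxx = 15.21/14.74 = 1.031886
a = ȳ − b·x̄ = 21.62 − 1.031886·9.6 = 11.713894
ŷ(12.7) = 11.713894 + 1.031886·12.7 = 24.818847
residual = y − ŷ = 23.1 − 24.818847 = -1.718847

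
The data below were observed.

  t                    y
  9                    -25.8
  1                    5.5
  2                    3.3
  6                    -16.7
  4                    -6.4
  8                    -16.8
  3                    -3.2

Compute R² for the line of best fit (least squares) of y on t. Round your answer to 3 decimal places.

n = 7, Σx = 33, Σy = -60.1, Σxy = -489.9, Σx² = 211, Σy² = 1319.11
Sxx = Σx² − (Σx)²/n = 211 − 155.571429 = 55.428571
Sxy = Σxy − (Σx)(Σy)/n = -489.9 − (-283.328571) = -206.571429
Syy = Σy² − (Σy)²/n = 1319.11 − 516.001429 = 803.108571
R² = Sxy²/(Sxx·Syy) = (-206.571429)²/(55.428571·803.108571) = 0.958589

0.959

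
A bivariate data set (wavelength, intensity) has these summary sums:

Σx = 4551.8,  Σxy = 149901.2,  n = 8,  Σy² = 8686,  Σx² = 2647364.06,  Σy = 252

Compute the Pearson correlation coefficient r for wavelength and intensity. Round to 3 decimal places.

0.994

Sxx = Σx² − (Σx)²/n = 2647364.06 − 2589860.405 = 57503.655
Sxy = Σxy − (Σx)(Σy)/n = 149901.2 − 143381.7 = 6519.5
Syy = Σy² − (Σy)²/n = 8686 − 7938 = 748
r = Sxy/√(Sxx·Syy) = 6519.5/√(43012733.94) = 6519.5/6558.409406 = 0.994067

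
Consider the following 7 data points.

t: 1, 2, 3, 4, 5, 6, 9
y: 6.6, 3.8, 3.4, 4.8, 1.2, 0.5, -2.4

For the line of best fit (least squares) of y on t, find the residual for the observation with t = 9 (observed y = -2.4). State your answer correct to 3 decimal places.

0.005

n = 7, Σx = 30, Σy = 17.9, Σxy = 31, Σx² = 172
Sxx = Σx² − (Σx)²/n = 172 − 128.571429 = 43.428571
Sxy = Σxy − (Σx)(Σy)/n = 31 − 76.714286 = -45.714286
b = Sxy/Sxx = -45.714286/43.428571 = -1.052632
a = ȳ − b·x̄ = 2.557143 − (-1.052632)·4.285714 = 7.068421
ŷ(9) = 7.068421 + (-1.052632)·9 = -2.405263
residual = y − ŷ = -2.4 − (-2.405263) = 0.005263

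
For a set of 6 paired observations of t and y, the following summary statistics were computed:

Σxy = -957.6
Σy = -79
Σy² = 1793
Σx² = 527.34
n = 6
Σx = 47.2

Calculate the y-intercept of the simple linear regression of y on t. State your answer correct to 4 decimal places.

3.7800

Sxx = Σx² − (Σx)²/n = 527.34 − 371.306667 = 156.033333
Sxy = Σxy − (Σx)(Σy)/n = -957.6 − (-621.466667) = -336.133333
b = Sxy/Sxx = -336.133333/156.033333 = -2.154241
a = ȳ − b·x̄ = -13.166667 − (-2.154241)·7.866667 = 3.780026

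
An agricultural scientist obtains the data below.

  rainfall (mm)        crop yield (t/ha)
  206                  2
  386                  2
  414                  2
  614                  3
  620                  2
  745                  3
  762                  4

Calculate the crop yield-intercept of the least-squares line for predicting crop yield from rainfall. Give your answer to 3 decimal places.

n = 7, Σx = 3747, Σy = 18, Σxy = 10377, Σx² = 2259893
Sxx = Σx² − (Σx)²/n = 2259893 − 2005715.571429 = 254177.428571
Sxy = Σxy − (Σx)(Σy)/n = 10377 − 9635.142857 = 741.857143
b = Sxy/Sxx = 741.857143/254177.428571 = 0.002919
a = ȳ − b·x̄ = 2.571429 − 0.002919·535.285714 = 1.009112

1.009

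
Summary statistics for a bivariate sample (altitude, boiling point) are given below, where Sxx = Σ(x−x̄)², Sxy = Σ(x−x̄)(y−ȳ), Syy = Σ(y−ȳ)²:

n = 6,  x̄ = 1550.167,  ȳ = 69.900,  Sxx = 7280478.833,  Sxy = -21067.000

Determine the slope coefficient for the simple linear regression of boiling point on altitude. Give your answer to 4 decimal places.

b = Sxy/Sxx = -21067/7280478.833 = -0.002894

-0.0029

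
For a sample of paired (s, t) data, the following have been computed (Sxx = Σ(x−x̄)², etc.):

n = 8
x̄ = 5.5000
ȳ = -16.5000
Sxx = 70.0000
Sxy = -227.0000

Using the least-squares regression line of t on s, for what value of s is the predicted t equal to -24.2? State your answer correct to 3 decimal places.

b = Sxy/Sxx = -227/70 = -3.242857
a = ȳ − b·x̄ = -16.5 − (-3.242857)·5.5 = 1.335714
Set a + b·x = -24.2: x = (-24.2 − 1.335714) / (-3.242857) = 7.874449

7.874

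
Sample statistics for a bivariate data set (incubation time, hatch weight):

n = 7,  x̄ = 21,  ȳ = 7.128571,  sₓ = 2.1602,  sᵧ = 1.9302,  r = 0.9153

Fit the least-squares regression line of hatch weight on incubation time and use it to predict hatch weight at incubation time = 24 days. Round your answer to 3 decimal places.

b = r · sᵧ/sₓ = 0.9153 · 1.9302/2.1602 = 0.817847
a = ȳ − b·x̄ = 7.128571 − 0.817847·21 = -10.046206
ŷ(24) = a + b·24 = -10.046206 + 0.817847·24 = 9.582111

9.582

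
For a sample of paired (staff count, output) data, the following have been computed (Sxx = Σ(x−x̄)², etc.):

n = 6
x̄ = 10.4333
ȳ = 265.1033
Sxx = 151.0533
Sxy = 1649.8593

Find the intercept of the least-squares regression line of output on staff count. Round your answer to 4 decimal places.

151.1470

b = Sxy/Sxx = 1649.8593/151.0533 = 10.922365
a = ȳ − b·x̄ = 265.1033 − 10.922365·10.4333 = 151.146988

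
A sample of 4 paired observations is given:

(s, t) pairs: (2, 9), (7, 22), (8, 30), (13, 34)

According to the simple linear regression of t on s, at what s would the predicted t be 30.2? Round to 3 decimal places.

10.281

n = 4, Σx = 30, Σy = 95, Σxy = 854, Σx² = 286
Sxx = Σx² − (Σx)²/n = 286 − 225 = 61
Sxy = Σxy − (Σx)(Σy)/n = 854 − 712.5 = 141.5
b = Sxy/Sxx = 141.5/61 = 2.319672
a = ȳ − b·x̄ = 23.75 − 2.319672·7.5 = 6.352459
Set a + b·x = 30.2: x = (30.2 − 6.352459) / 2.319672 = 10.280565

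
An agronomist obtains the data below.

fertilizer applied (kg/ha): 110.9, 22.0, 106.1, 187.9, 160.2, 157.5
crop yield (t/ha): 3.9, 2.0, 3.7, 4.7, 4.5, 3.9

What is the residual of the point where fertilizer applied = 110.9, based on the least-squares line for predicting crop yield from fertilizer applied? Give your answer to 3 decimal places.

0.322

n = 6, Σx = 744.6, Σy = 22.7, Σxy = 3087.36, Σx² = 109816.72
Sxx = Σx² − (Σx)²/n = 109816.72 − 92404.86 = 17411.86
Sxy = Σxy − (Σx)(Σy)/n = 3087.36 − 2817.07 = 270.29
b = Sxy/Sxx = 270.29/17411.86 = 0.015523
a = ȳ − b·x̄ = 3.783333 − 0.015523·124.1 = 1.856888
ŷ(110.9) = 1.856888 + 0.015523·110.9 = 3.578425
residual = y − ŷ = 3.9 − 3.578425 = 0.321575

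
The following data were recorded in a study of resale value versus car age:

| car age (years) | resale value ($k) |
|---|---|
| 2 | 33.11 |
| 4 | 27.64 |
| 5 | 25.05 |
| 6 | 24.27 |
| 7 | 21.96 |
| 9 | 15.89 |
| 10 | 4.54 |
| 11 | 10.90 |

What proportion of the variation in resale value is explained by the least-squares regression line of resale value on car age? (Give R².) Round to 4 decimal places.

n = 8, Σx = 54, Σy = 163.36, Σxy = 909.68, Σx² = 432, Σy² = 3950.9324
Sxx = Σx² − (Σx)²/n = 432 − 364.5 = 67.5
Sxy = Σxy − (Σx)(Σy)/n = 909.68 − 1102.68 = -193
Syy = Σy² − (Σy)²/n = 3950.9324 − 3335.8112 = 615.1212
R² = Sxy²/(Sxx·Syy) = (-193)²/(67.5·615.1212) = 0.897119

0.8971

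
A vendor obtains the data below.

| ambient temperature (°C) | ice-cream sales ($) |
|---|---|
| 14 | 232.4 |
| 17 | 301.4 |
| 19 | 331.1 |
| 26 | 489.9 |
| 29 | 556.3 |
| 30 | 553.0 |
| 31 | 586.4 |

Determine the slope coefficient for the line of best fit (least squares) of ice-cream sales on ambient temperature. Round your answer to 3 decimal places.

n = 7, Σx = 166, Σy = 3050.5, Σxy = 78306.8, Σx² = 4224
Sxx = Σx² − (Σx)²/n = 4224 − 3936.571429 = 287.428571
Sxy = Σxy − (Σx)(Σy)/n = 78306.8 − 72340.428571 = 5966.371429
b = Sxy/Sxx = 5966.371429/287.428571 = 20.757753

20.758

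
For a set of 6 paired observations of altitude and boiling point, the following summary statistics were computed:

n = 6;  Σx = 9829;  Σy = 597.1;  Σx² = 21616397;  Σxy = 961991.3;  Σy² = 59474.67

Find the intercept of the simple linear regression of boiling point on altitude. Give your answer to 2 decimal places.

104.32

Sxx = Σx² − (Σx)²/n = 21616397 − 16101540.166667 = 5514856.833333
Sxy = Σxy − (Σx)(Σy)/n = 961991.3 − 978149.316667 = -16158.016667
b = Sxy/Sxx = -16158.016667/5514856.833333 = -0.002930
a = ȳ − b·x̄ = 99.516667 − (-0.002930)·1638.166667 = 104.316342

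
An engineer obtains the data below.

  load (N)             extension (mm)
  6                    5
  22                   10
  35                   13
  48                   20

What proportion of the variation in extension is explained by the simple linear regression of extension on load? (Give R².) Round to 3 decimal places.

n = 4, Σx = 111, Σy = 48, Σxy = 1665, Σx² = 4049, Σy² = 694
Sxx = Σx² − (Σx)²/n = 4049 − 3080.25 = 968.75
Sxy = Σxy − (Σx)(Σy)/n = 1665 − 1332 = 333
Syy = Σy² − (Σy)²/n = 694 − 576 = 118
R² = Sxy²/(Sxx·Syy) = (333)²/(968.75·118) = 0.970051

0.970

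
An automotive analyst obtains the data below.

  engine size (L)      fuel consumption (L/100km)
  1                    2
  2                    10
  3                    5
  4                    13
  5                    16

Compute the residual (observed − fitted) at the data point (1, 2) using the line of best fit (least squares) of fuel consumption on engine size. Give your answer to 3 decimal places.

n = 5, Σx = 15, Σy = 46, Σxy = 169, Σx² = 55
Sxx = Σx² − (Σx)²/n = 55 − 45 = 10
Sxy = Σxy − (Σx)(Σy)/n = 169 − 138 = 31
b = Sxy/Sxx = 31/10 = 3.1
a = ȳ − b·x̄ = 9.2 − 3.1·3 = -0.1
ŷ(1) = -0.1 + 3.1·1 = 3
residual = y − ŷ = 2 − 3 = -1

-1.000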